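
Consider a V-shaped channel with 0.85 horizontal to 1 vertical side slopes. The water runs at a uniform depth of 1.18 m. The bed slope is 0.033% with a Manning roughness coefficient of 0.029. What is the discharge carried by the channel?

For a triangular section with side slope z = 0.85: A = zy² = 0.85×1.18² = 1.184 m²; P = 2y√(1+z²) = 2×1.18×1.312 = 3.097 m.
Hydraulic radius R = A/P = 1.184/3.097 = 0.3821 m.
Manning's equation: Q = (1/n) A R^(2/3) S^(1/2) = (1/0.029) × 1.184 × 0.3821^(2/3) × 0.00033^(1/2) = 0.39 m³/s.

Q = 0.39 m³/s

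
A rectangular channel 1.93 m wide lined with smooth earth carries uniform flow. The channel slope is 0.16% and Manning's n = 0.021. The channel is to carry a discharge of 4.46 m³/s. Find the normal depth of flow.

Manning's equation rearranged: A R^(2/3) = nQ / (1·√S) = 0.021 × 4.46 / (√0.0016) = 2.341.
At y = 2.09 m: A R^(2/3) = 3.058 — high.
At y = 1.15 m: A R^(2/3) = 1.444 — low.
At y = 1.68 m: A R^(2/3) = 2.34 — matches.

y_n = 1.68 m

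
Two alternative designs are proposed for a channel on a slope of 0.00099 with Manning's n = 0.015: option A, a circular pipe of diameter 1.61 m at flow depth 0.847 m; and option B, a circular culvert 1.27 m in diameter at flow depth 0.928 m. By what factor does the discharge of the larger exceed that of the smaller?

1.16

Channel A: For a circular section of diameter D = 1.61 m at depth y = 0.847 m, the central angle is θ = 2 arccos(1 − 2y/D) = 3.246 rad. Then A = (D²/8)(θ − sin θ) = 1.086 m² and P = Dθ/2 = 2.613 m. Hydraulic radius R = A/P = 1.086/2.613 = 0.4154 m. Q_A = (1/0.015)·1.086·0.4154^(2/3)·√0.00099 = 1.268 m³/s.
Channel B: For a circular section of diameter D = 1.27 m at depth y = 0.928 m, the central angle is θ = 2 arccos(1 − 2y/D) = 4.101 rad. Then A = (D²/8)(θ − sin θ) = 0.9918 m² and P = Dθ/2 = 2.604 m. Hydraulic radius R = A/P = 0.9918/2.604 = 0.3809 m. Q_B = (1/0.015)·0.9918·0.3809^(2/3)·√0.00099 = 1.093 m³/s.
The larger discharge is 1.268 m³/s and the smaller is 1.093 m³/s; the ratio is 1.16.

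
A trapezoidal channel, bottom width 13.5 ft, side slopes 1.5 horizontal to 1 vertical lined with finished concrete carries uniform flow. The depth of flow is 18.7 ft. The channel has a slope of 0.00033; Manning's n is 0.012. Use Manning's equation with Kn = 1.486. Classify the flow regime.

subcritical

With bottom width b = 13.5 ft and side slope z = 1.5: A = (b + zy)y = (13.5 + 1.5×18.7)×18.7 = 777 ft²; P = b + 2y√(1+z²) = 13.5 + 2×18.7×1.803 = 80.92 ft.
Hydraulic radius R = A/P = 777/80.92 = 9.601 ft.
V = (1.486/n) R^(2/3) √S = (1.486/0.012) × 9.601^(2/3) × √0.00033 = 10.16 ft/s. Hydraulic depth D_h = A/T = 777/69.6 = 11.16 ft.
Froude number Fr = V/√(g·D_h) = 10.16/√(32.2×11.16) = 0.536, which is less than 1, so the flow is subcritical.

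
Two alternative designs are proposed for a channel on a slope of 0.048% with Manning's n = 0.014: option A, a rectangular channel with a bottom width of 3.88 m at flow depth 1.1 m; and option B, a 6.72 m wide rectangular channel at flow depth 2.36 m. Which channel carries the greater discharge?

channel B

Channel A: Flow area A = b·y = 3.88 × 1.1 = 4.268 m². Wetted perimeter P = b + 2y = 3.88 + 2×1.1 = 6.08 m. Hydraulic radius R = A/P = 4.268/6.08 = 0.702 m. Q_A = (1/0.014)·4.268·0.702^(2/3)·√0.00048 = 5.276 m³/s.
Channel B: Flow area A = b·y = 6.72 × 2.36 = 15.86 m². Wetted perimeter P = b + 2y = 6.72 + 2×2.36 = 11.44 m. Hydraulic radius R = A/P = 15.86/11.44 = 1.386 m. Q_B = (1/0.014)·15.86·1.386^(2/3)·√0.00048 = 30.86 m³/s.
Q_A = 5.276 m³/s vs Q_B = 30.86 m³/s, so channel B carries more.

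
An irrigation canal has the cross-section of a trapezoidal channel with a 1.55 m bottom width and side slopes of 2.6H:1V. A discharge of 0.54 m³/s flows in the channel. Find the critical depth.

y_c = 0.205 m

At critical depth, Q² T / (g A³) = 1, i.e. A³/T = Q²/g = 0.54²/9.81 = 0.02972.
Try y = 0.258 m: A³/T = 0.06505 — high.
Try y = 0.205 m: A³/T = 0.02976 — matches.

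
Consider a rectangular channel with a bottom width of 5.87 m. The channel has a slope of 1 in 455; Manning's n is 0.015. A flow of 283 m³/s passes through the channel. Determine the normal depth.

y_n = 9.07 m

Manning's equation rearranged: A R^(2/3) = nQ / (1·√S) = 0.015 × 283 / (√0.002198) = 90.55.
Try y = 6.95 m: A R^(2/3) = 66.13 — short.
Try y = 10.4 m: A R^(2/3) = 106 — over.
Try y = 9.07 m: A R^(2/3) = 90.53 — matches.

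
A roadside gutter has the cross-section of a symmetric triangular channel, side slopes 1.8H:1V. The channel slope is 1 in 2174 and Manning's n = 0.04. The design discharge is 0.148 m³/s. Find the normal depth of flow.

y_n = 0.609 m

Manning's equation rearranged: A R^(2/3) = nQ / (1·√S) = 0.04 × 0.148 / (√0.00046) = 0.276.
Trying y = 0.548 m: A R^(2/3) = 0.2085 — too small.
Trying y = 0.769 m: A R^(2/3) = 0.5146 — too large.
Trying y = 0.609 m: A R^(2/3) = 0.2762 — close enough.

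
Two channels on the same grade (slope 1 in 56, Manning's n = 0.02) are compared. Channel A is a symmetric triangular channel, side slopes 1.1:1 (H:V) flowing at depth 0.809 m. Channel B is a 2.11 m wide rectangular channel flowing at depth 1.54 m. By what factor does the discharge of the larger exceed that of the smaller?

7.38

Channel A: For a triangular section with side slope z = 1.1: A = zy² = 1.1×0.809² = 0.7199 m²; P = 2y√(1+z²) = 2×0.809×1.487 = 2.405 m. Hydraulic radius R = A/P = 0.7199/2.405 = 0.2993 m. Q_A = (1/0.02)·0.7199·0.2993^(2/3)·√0.01786 = 2.152 m³/s.
Channel B: Flow area A = b·y = 2.11 × 1.54 = 3.249 m². Wetted perimeter P = b + 2y = 2.11 + 2×1.54 = 5.19 m. Hydraulic radius R = A/P = 3.249/5.19 = 0.6261 m. Q_B = (1/0.02)·3.249·0.6261^(2/3)·√0.01786 = 15.89 m³/s.
The larger discharge is 15.89 m³/s and the smaller is 2.152 m³/s; the ratio is 7.38.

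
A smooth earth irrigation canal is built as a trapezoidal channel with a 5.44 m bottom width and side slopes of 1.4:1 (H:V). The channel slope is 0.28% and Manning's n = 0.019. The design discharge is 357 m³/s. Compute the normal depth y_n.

Manning's equation rearranged: A R^(2/3) = nQ / (1·√S) = 0.019 × 357 / (√0.0028) = 128.2.
At y = 3.58 m: A R^(2/3) = 61.5 — low.
At y = 6.1 m: A R^(2/3) = 186.2 — high.
At y = 5.12 m: A R^(2/3) = 128.2 — ≈ 128.2.

y_n = 5.12 m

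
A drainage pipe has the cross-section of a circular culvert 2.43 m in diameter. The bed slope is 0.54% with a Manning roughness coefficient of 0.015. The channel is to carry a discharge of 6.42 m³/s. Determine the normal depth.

Manning's equation rearranged: A R^(2/3) = nQ / (1·√S) = 0.015 × 6.42 / (√0.0054) = 1.31.
At y = 0.811 m: A R^(2/3) = 0.7994 — low.
At y = 1.25 m: A R^(2/3) = 1.745 — high.
At y = 1.06 m: A R^(2/3) = 1.311 — matches.

y_n = 1.06 m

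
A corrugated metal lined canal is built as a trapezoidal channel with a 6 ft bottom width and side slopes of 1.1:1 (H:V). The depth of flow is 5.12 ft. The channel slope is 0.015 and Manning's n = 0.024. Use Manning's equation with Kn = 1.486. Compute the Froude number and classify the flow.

With bottom width b = 6 ft and side slope z = 1.1: A = (b + zy)y = (6 + 1.1×5.12)×5.12 = 59.56 ft²; P = b + 2y√(1+z²) = 6 + 2×5.12×1.487 = 21.22 ft.
Hydraulic radius R = A/P = 59.56/21.22 = 2.806 ft.
V = (1.486/n) R^(2/3) √S = (1.486/0.024) × 2.806^(2/3) × √0.015 = 15.09 ft/s. Hydraulic depth D_h = A/T = 59.56/17.26 = 3.45 ft.
Froude number Fr = V/√(g·D_h) = 15.09/√(32.2×3.45) = 1.43, which is greater than 1, so the flow is supercritical.

supercritical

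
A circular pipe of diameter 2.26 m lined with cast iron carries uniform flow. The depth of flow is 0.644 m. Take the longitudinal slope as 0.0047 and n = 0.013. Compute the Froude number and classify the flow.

For a circular section of diameter D = 2.26 m at depth y = 0.644 m, the central angle is θ = 2 arccos(1 − 2y/D) = 2.252 rad. Then A = (D²/8)(θ − sin θ) = 0.9423 m² and P = Dθ/2 = 2.545 m.
Hydraulic radius R = A/P = 0.9423/2.545 = 0.3702 m.
V = (1/n) R^(2/3) √S = (1/0.013) × 0.3702^(2/3) × √0.0047 = 2.719 m/s. Hydraulic depth D_h = A/T = 0.9423/2.04 = 0.4618 m.
Froude number Fr = V/√(g·D_h) = 2.719/√(9.81×0.4618) = 1.28, which is greater than 1, so the flow is supercritical.

supercritical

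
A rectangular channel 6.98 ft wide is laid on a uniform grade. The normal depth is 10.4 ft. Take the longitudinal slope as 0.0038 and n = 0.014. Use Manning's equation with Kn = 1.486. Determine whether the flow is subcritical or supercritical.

subcritical

Flow area A = b·y = 6.98 × 10.4 = 72.59 ft². Wetted perimeter P = b + 2y = 6.98 + 2×10.4 = 27.78 ft.
Hydraulic radius R = A/P = 72.59/27.78 = 2.613 ft.
V = (1.486/n) R^(2/3) √S = (1.486/0.014) × 2.613^(2/3) × √0.0038 = 12.41 ft/s. Hydraulic depth D_h = A/T = 72.59/6.98 = 10.4 ft.
Froude number Fr = V/√(g·D_h) = 12.41/√(32.2×10.4) = 0.678, which is less than 1, so the flow is subcritical.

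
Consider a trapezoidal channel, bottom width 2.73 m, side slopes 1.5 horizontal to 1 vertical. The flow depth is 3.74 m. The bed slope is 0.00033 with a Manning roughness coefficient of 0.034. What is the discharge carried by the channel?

With bottom width b = 2.73 m and side slope z = 1.5: A = (b + zy)y = (2.73 + 1.5×3.74)×3.74 = 31.19 m²; P = b + 2y√(1+z²) = 2.73 + 2×3.74×1.803 = 16.21 m.
Hydraulic radius R = A/P = 31.19/16.21 = 1.924 m.
Manning's equation: Q = (1/n) A R^(2/3) S^(1/2) = (1/0.034) × 31.19 × 1.924^(2/3) × 0.00033^(1/2) = 25.8 m³/s.

Q = 25.8 m³/s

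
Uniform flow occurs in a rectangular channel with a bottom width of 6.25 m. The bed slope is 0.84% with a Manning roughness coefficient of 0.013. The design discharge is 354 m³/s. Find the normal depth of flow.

Manning's equation rearranged: A R^(2/3) = nQ / (1·√S) = 0.013 × 354 / (√0.0084) = 50.21.
At y = 4.54 m: A R^(2/3) = 42.78 — low.
At y = 5.15 m: A R^(2/3) = 50.15 — matches.

y_n = 5.15 m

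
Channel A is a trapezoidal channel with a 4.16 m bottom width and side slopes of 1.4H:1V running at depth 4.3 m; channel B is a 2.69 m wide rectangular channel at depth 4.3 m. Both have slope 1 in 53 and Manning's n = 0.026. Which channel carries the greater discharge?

Channel A: With bottom width b = 4.16 m and side slope z = 1.4: A = (b + zy)y = (4.16 + 1.4×4.3)×4.3 = 43.77 m²; P = b + 2y√(1+z²) = 4.16 + 2×4.3×1.72 = 18.96 m. Hydraulic radius R = A/P = 43.77/18.96 = 2.309 m. Q_A = (1/0.026)·43.77·2.309^(2/3)·√0.01887 = 404 m³/s.
Channel B: Flow area A = b·y = 2.69 × 4.3 = 11.57 m². Wetted perimeter P = b + 2y = 2.69 + 2×4.3 = 11.29 m. Hydraulic radius R = A/P = 11.57/11.29 = 1.025 m. Q_B = (1/0.026)·11.57·1.025^(2/3)·√0.01887 = 62.11 m³/s.
Q_A = 404 m³/s vs Q_B = 62.11 m³/s, so channel A carries more.

channel A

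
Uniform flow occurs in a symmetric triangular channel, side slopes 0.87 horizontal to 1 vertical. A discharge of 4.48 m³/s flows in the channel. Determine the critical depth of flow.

At critical depth, Q² T / (g A³) = 1, i.e. A³/T = Q²/g = 4.48²/9.81 = 2.046.
Try y = 1.23 m: A³/T = 1.065 — short.
Try y = 1.61 m: A³/T = 4.094 — over.
Try y = 1.4 m: A³/T = 2.035 — ≈ 2.046.

y_c = 1.4 m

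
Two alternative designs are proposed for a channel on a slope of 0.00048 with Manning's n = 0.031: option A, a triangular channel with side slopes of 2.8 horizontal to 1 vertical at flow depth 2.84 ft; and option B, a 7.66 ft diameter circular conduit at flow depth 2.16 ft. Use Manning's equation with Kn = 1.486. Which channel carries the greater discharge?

Channel A: For a triangular section with side slope z = 2.8: A = zy² = 2.8×2.84² = 22.58 ft²; P = 2y√(1+z²) = 2×2.84×2.973 = 16.89 ft. Hydraulic radius R = A/P = 22.58/16.89 = 1.337 ft. Q_A = (1.486/0.031)·22.58·1.337^(2/3)·√0.00048 = 28.79 ft³/s.
Channel B: For a circular section of diameter D = 7.66 ft at depth y = 2.16 ft, the central angle is θ = 2 arccos(1 − 2y/D) = 2.239 rad. Then A = (D²/8)(θ − sin θ) = 10.67 ft² and P = Dθ/2 = 8.576 ft. Hydraulic radius R = A/P = 10.67/8.576 = 1.244 ft. Q_B = (1.486/0.031)·10.67·1.244^(2/3)·√0.00048 = 12.96 ft³/s.
Q_A = 28.79 ft³/s vs Q_B = 12.96 ft³/s, so channel A carries more.

channel A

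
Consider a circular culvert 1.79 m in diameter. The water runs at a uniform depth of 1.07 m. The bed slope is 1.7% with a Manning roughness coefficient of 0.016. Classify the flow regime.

For a circular section of diameter D = 1.79 m at depth y = 1.07 m, the central angle is θ = 2 arccos(1 − 2y/D) = 3.535 rad. Then A = (D²/8)(θ − sin θ) = 1.569 m² and P = Dθ/2 = 3.164 m.
Hydraulic radius R = A/P = 1.569/3.164 = 0.496 m.
V = (1/n) R^(2/3) √S = (1/0.016) × 0.496^(2/3) × √0.017 = 5.106 m/s. Hydraulic depth D_h = A/T = 1.569/1.755 = 0.8941 m.
Froude number Fr = V/√(g·D_h) = 5.106/√(9.81×0.8941) = 1.72, which is greater than 1, so the flow is supercritical.

supercritical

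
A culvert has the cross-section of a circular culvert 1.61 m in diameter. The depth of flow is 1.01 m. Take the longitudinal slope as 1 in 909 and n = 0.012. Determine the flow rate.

Q = 2.2 m³/s

For a circular section of diameter D = 1.61 m at depth y = 1.01 m, the central angle is θ = 2 arccos(1 − 2y/D) = 3.657 rad. Then A = (D²/8)(θ − sin θ) = 1.344 m² and P = Dθ/2 = 2.944 m.
Hydraulic radius R = A/P = 1.344/2.944 = 0.4567 m.
Manning's equation: Q = (1/n) A R^(2/3) S^(1/2) = (1/0.012) × 1.344 × 0.4567^(2/3) × 0.0011^(1/2) = 2.2 m³/s.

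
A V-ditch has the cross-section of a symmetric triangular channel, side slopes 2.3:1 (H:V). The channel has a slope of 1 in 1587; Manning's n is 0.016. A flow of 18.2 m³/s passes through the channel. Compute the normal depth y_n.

Manning's equation rearranged: A R^(2/3) = nQ / (1·√S) = 0.016 × 18.2 / (√0.0006301) = 11.6.
At y = 1.71 m: A R^(2/3) = 5.719 — too small.
At y = 2.5 m: A R^(2/3) = 15.75 — too large.
At y = 2.23 m: A R^(2/3) = 11.61 — ≈ 11.6.

y_n = 2.23 m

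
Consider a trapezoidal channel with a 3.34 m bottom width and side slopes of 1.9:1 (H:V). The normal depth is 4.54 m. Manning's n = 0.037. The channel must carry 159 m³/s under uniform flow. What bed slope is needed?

With bottom width b = 3.34 m and side slope z = 1.9: A = (b + zy)y = (3.34 + 1.9×4.54)×4.54 = 54.33 m²; P = b + 2y√(1+z²) = 3.34 + 2×4.54×2.147 = 22.84 m.
Hydraulic radius R = A/P = 54.33/22.84 = 2.379 m.
From Manning's equation, S = [nQ / (1 A R^(2/3))]² = [0.037 × 159 / (1 × 54.33 × 2.379^(2/3))]² = 0.00369.

S = 0.00369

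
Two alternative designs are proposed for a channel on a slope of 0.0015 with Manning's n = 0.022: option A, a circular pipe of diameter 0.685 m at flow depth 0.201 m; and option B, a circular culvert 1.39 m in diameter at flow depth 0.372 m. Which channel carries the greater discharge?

Channel A: For a circular section of diameter D = 0.685 m at depth y = 0.201 m, the central angle is θ = 2 arccos(1 − 2y/D) = 2.29 rad. Then A = (D²/8)(θ − sin θ) = 0.09017 m² and P = Dθ/2 = 0.7843 m. Hydraulic radius R = A/P = 0.09017/0.7843 = 0.115 m. Q_A = (1/0.022)·0.09017·0.115^(2/3)·√0.0015 = 0.03753 m³/s.
Channel B: For a circular section of diameter D = 1.39 m at depth y = 0.372 m, the central angle is θ = 2 arccos(1 − 2y/D) = 2.175 rad. Then A = (D²/8)(θ − sin θ) = 0.3265 m² and P = Dθ/2 = 1.512 m. Hydraulic radius R = A/P = 0.3265/1.512 = 0.216 m. Q_B = (1/0.022)·0.3265·0.216^(2/3)·√0.0015 = 0.2069 m³/s.
Q_A = 0.03753 m³/s vs Q_B = 0.2069 m³/s, so channel B carries more.

channel B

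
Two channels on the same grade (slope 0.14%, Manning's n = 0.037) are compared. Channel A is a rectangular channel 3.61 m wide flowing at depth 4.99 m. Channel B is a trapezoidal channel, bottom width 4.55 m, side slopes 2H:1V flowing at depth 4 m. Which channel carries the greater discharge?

channel B

Channel A: Flow area A = b·y = 3.61 × 4.99 = 18.01 m². Wetted perimeter P = b + 2y = 3.61 + 2×4.99 = 13.59 m. Hydraulic radius R = A/P = 18.01/13.59 = 1.326 m. Q_A = (1/0.037)·18.01·1.326^(2/3)·√0.0014 = 21.98 m³/s.
Channel B: With bottom width b = 4.55 m and side slope z = 2: A = (b + zy)y = (4.55 + 2×4)×4 = 50.2 m²; P = b + 2y√(1+z²) = 4.55 + 2×4×2.236 = 22.44 m. Hydraulic radius R = A/P = 50.2/22.44 = 2.237 m. Q_B = (1/0.037)·50.2·2.237^(2/3)·√0.0014 = 86.84 m³/s.
Q_A = 21.98 m³/s vs Q_B = 86.84 m³/s, so channel B carries more.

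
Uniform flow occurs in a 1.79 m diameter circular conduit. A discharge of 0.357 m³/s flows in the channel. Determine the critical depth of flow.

At critical depth, Q² T / (g A³) = 1, i.e. A³/T = Q²/g = 0.357²/9.81 = 0.01299.
Try y = 0.234 m: A³/T = 0.006032 — too small.
Try y = 0.328 m: A³/T = 0.02279 — too large.
Try y = 0.284 m: A³/T = 0.01294 — ≈ 0.01299.

y_c = 0.284 m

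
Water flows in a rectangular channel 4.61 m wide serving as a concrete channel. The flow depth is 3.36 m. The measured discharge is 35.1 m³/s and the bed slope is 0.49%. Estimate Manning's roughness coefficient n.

n = 0.0381

Flow area A = b·y = 4.61 × 3.36 = 15.49 m². Wetted perimeter P = b + 2y = 4.61 + 2×3.36 = 11.33 m.
Hydraulic radius R = A/P = 15.49/11.33 = 1.367 m.
Rearranging Manning's equation: n = (1/Q) A R^(2/3) S^(1/2) = (1/35.1) × 15.49 × 1.367^(2/3) × √0.0049 = 0.0381.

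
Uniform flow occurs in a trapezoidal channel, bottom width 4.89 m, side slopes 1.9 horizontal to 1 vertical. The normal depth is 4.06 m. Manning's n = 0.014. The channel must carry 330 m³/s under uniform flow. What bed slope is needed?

With bottom width b = 4.89 m and side slope z = 1.9: A = (b + zy)y = (4.89 + 1.9×4.06)×4.06 = 51.17 m²; P = b + 2y√(1+z²) = 4.89 + 2×4.06×2.147 = 22.32 m.
Hydraulic radius R = A/P = 51.17/22.32 = 2.292 m.
From Manning's equation, S = [nQ / (1 A R^(2/3))]² = [0.014 × 330 / (1 × 51.17 × 2.292^(2/3))]² = 0.0027.

S = 0.0027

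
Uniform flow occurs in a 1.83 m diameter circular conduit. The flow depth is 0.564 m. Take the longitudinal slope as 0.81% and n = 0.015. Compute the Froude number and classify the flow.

For a circular section of diameter D = 1.83 m at depth y = 0.564 m, the central angle is θ = 2 arccos(1 − 2y/D) = 2.354 rad. Then A = (D²/8)(θ − sin θ) = 0.6889 m² and P = Dθ/2 = 2.154 m.
Hydraulic radius R = A/P = 0.6889/2.154 = 0.3198 m.
V = (1/n) R^(2/3) √S = (1/0.015) × 0.3198^(2/3) × √0.0081 = 2.806 m/s. Hydraulic depth D_h = A/T = 0.6889/1.69 = 0.4076 m.
Froude number Fr = V/√(g·D_h) = 2.806/√(9.81×0.4076) = 1.4, which is greater than 1, so the flow is supercritical.

supercritical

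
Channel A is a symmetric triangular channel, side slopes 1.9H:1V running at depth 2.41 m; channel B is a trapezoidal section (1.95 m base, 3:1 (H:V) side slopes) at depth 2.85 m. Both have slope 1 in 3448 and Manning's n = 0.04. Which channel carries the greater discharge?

channel B

Channel A: For a triangular section with side slope z = 1.9: A = zy² = 1.9×2.41² = 11.04 m²; P = 2y√(1+z²) = 2×2.41×2.147 = 10.35 m. Hydraulic radius R = A/P = 11.04/10.35 = 1.066 m. Q_A = (1/0.04)·11.04·1.066^(2/3)·√0.00029 = 4.904 m³/s.
Channel B: With bottom width b = 1.95 m and side slope z = 3: A = (b + zy)y = (1.95 + 3×2.85)×2.85 = 29.93 m²; P = b + 2y√(1+z²) = 1.95 + 2×2.85×3.162 = 19.97 m. Hydraulic radius R = A/P = 29.93/19.97 = 1.498 m. Q_B = (1/0.04)·29.93·1.498^(2/3)·√0.00029 = 16.68 m³/s.
Q_A = 4.904 m³/s vs Q_B = 16.68 m³/s, so channel B carries more.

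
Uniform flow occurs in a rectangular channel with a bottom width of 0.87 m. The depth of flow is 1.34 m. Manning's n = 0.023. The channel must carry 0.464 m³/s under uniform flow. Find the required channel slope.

S = 0.00037

Flow area A = b·y = 0.87 × 1.34 = 1.166 m². Wetted perimeter P = b + 2y = 0.87 + 2×1.34 = 3.55 m.
Hydraulic radius R = A/P = 1.166/3.55 = 0.3284 m.
From Manning's equation, S = [nQ / (1 A R^(2/3))]² = [0.023 × 0.464 / (1 × 1.166 × 0.3284^(2/3))]² = 0.00037.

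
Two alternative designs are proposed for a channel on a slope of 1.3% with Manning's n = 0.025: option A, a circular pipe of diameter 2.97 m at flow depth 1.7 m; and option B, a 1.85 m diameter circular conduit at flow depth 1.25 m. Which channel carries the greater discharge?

channel A

Channel A: For a circular section of diameter D = 2.97 m at depth y = 1.7 m, the central angle is θ = 2 arccos(1 − 2y/D) = 3.432 rad. Then A = (D²/8)(θ − sin θ) = 4.1 m² and P = Dθ/2 = 5.097 m. Hydraulic radius R = A/P = 4.1/5.097 = 0.8045 m. Q_A = (1/0.025)·4.1·0.8045^(2/3)·√0.013 = 16.18 m³/s.
Channel B: For a circular section of diameter D = 1.85 m at depth y = 1.25 m, the central angle is θ = 2 arccos(1 − 2y/D) = 3.86 rad. Then A = (D²/8)(θ − sin θ) = 1.933 m² and P = Dθ/2 = 3.57 m. Hydraulic radius R = A/P = 1.933/3.57 = 0.5413 m. Q_B = (1/0.025)·1.933·0.5413^(2/3)·√0.013 = 5.855 m³/s.
Q_A = 16.18 m³/s vs Q_B = 5.855 m³/s, so channel A carries more.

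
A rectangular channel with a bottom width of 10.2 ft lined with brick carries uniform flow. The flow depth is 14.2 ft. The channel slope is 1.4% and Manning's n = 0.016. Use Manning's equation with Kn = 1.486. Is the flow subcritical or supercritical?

supercritical

Flow area A = b·y = 10.2 × 14.2 = 144.8 ft². Wetted perimeter P = b + 2y = 10.2 + 2×14.2 = 38.6 ft.
Hydraulic radius R = A/P = 144.8/38.6 = 3.752 ft.
V = (1.486/n) R^(2/3) √S = (1.486/0.016) × 3.752^(2/3) × √0.014 = 26.54 ft/s. Hydraulic depth D_h = A/T = 144.8/10.2 = 14.2 ft.
Froude number Fr = V/√(g·D_h) = 26.54/√(32.2×14.2) = 1.24, which is greater than 1, so the flow is supercritical.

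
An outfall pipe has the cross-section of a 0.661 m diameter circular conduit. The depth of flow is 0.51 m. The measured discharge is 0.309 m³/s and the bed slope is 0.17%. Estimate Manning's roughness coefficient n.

n = 0.013

For a circular section of diameter D = 0.661 m at depth y = 0.51 m, the central angle is θ = 2 arccos(1 − 2y/D) = 4.29 rad. Then A = (D²/8)(θ − sin θ) = 0.2841 m² and P = Dθ/2 = 1.418 m.
Hydraulic radius R = A/P = 0.2841/1.418 = 0.2004 m.
Rearranging Manning's equation: n = (1/Q) A R^(2/3) S^(1/2) = (1/0.309) × 0.2841 × 0.2004^(2/3) × √0.0017 = 0.013.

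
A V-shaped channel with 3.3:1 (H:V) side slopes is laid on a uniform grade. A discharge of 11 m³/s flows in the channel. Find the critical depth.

y_c = 1.18 m

At critical depth, Q² T / (g A³) = 1, i.e. A³/T = Q²/g = 11²/9.81 = 12.33.
Try y = 1.03 m: A³/T = 6.312 — short.
Try y = 1.33 m: A³/T = 22.66 — over.
Try y = 1.18 m: A³/T = 12.46 — ≈ 12.33.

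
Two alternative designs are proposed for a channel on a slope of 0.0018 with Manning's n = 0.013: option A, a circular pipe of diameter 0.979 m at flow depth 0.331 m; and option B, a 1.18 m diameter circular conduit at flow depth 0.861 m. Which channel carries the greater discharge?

Channel A: For a circular section of diameter D = 0.979 m at depth y = 0.331 m, the central angle is θ = 2 arccos(1 − 2y/D) = 2.482 rad. Then A = (D²/8)(θ − sin θ) = 0.224 m² and P = Dθ/2 = 1.215 m. Hydraulic radius R = A/P = 0.224/1.215 = 0.1843 m. Q_A = (1/0.013)·0.224·0.1843^(2/3)·√0.0018 = 0.2367 m³/s.
Channel B: For a circular section of diameter D = 1.18 m at depth y = 0.861 m, the central angle is θ = 2 arccos(1 − 2y/D) = 4.096 rad. Then A = (D²/8)(θ − sin θ) = 0.8549 m² and P = Dθ/2 = 2.417 m. Hydraulic radius R = A/P = 0.8549/2.417 = 0.3538 m. Q_B = (1/0.013)·0.8549·0.3538^(2/3)·√0.0018 = 1.396 m³/s.
Q_A = 0.2367 m³/s vs Q_B = 1.396 m³/s, so channel B carries more.

channel B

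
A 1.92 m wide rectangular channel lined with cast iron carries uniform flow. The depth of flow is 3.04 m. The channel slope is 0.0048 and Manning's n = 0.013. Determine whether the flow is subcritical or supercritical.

subcritical

Flow area A = b·y = 1.92 × 3.04 = 5.837 m². Wetted perimeter P = b + 2y = 1.92 + 2×3.04 = 8 m.
Hydraulic radius R = A/P = 5.837/8 = 0.7296 m.
V = (1/n) R^(2/3) √S = (1/0.013) × 0.7296^(2/3) × √0.0048 = 4.319 m/s. Hydraulic depth D_h = A/T = 5.837/1.92 = 3.04 m.
Froude number Fr = V/√(g·D_h) = 4.319/√(9.81×3.04) = 0.791, which is less than 1, so the flow is subcritical.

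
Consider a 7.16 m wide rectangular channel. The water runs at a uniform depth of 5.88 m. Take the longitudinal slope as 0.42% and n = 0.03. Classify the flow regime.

Flow area A = b·y = 7.16 × 5.88 = 42.1 m². Wetted perimeter P = b + 2y = 7.16 + 2×5.88 = 18.92 m.
Hydraulic radius R = A/P = 42.1/18.92 = 2.225 m.
V = (1/n) R^(2/3) √S = (1/0.03) × 2.225^(2/3) × √0.0042 = 3.682 m/s. Hydraulic depth D_h = A/T = 42.1/7.16 = 5.88 m.
Froude number Fr = V/√(g·D_h) = 3.682/√(9.81×5.88) = 0.485, which is less than 1, so the flow is subcritical.

subcritical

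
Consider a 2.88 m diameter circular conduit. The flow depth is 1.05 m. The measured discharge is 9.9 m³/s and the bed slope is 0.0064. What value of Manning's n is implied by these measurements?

For a circular section of diameter D = 2.88 m at depth y = 1.05 m, the central angle is θ = 2 arccos(1 − 2y/D) = 2.593 rad. Then A = (D²/8)(θ − sin θ) = 2.148 m² and P = Dθ/2 = 3.734 m.
Hydraulic radius R = A/P = 2.148/3.734 = 0.5752 m.
Rearranging Manning's equation: n = (1/Q) A R^(2/3) S^(1/2) = (1/9.9) × 2.148 × 0.5752^(2/3) × √0.0064 = 0.012.

n = 0.012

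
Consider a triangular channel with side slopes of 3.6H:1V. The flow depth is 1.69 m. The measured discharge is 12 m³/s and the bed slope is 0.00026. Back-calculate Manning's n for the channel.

For a triangular section with side slope z = 3.6: A = zy² = 3.6×1.69² = 10.28 m²; P = 2y√(1+z²) = 2×1.69×3.736 = 12.63 m.
Hydraulic radius R = A/P = 10.28/12.63 = 0.8142 m.
Rearranging Manning's equation: n = (1/Q) A R^(2/3) S^(1/2) = (1/12) × 10.28 × 0.8142^(2/3) × √0.00026 = 0.012.

n = 0.012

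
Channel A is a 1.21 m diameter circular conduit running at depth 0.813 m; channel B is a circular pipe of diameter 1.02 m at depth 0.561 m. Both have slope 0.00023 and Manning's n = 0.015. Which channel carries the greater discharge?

channel A

Channel A: For a circular section of diameter D = 1.21 m at depth y = 0.813 m, the central angle is θ = 2 arccos(1 − 2y/D) = 3.844 rad. Then A = (D²/8)(θ − sin θ) = 0.8216 m² and P = Dθ/2 = 2.325 m. Hydraulic radius R = A/P = 0.8216/2.325 = 0.3533 m. Q_A = (1/0.015)·0.8216·0.3533^(2/3)·√0.00023 = 0.4151 m³/s.
Channel B: For a circular section of diameter D = 1.02 m at depth y = 0.561 m, the central angle is θ = 2 arccos(1 − 2y/D) = 3.342 rad. Then A = (D²/8)(θ − sin θ) = 0.4605 m² and P = Dθ/2 = 1.704 m. Hydraulic radius R = A/P = 0.4605/1.704 = 0.2702 m. Q_B = (1/0.015)·0.4605·0.2702^(2/3)·√0.00023 = 0.1946 m³/s.
Q_A = 0.4151 m³/s vs Q_B = 0.1946 m³/s, so channel A carries more.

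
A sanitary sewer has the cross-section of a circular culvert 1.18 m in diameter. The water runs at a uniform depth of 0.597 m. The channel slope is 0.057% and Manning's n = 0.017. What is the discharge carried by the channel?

Q = 0.347 m³/s

For a circular section of diameter D = 1.18 m at depth y = 0.597 m, the central angle is θ = 2 arccos(1 − 2y/D) = 3.165 rad. Then A = (D²/8)(θ − sin θ) = 0.5551 m² and P = Dθ/2 = 1.868 m.
Hydraulic radius R = A/P = 0.5551/1.868 = 0.2972 m.
Manning's equation: Q = (1/n) A R^(2/3) S^(1/2) = (1/0.017) × 0.5551 × 0.2972^(2/3) × 0.00057^(1/2) = 0.347 m³/s.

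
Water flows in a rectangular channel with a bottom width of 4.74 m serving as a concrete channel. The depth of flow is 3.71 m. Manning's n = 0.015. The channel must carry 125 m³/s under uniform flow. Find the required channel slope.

Flow area A = b·y = 4.74 × 3.71 = 17.59 m². Wetted perimeter P = b + 2y = 4.74 + 2×3.71 = 12.16 m.
Hydraulic radius R = A/P = 17.59/12.16 = 1.446 m.
From Manning's equation, S = [nQ / (1 A R^(2/3))]² = [0.015 × 125 / (1 × 17.59 × 1.446^(2/3))]² = 0.00695.

S = 0.00695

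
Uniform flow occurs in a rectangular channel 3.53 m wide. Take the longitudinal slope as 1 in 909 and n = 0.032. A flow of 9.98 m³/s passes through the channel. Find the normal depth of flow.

y_n = 2.63 m

Manning's equation rearranged: A R^(2/3) = nQ / (1·√S) = 0.032 × 9.98 / (√0.0011) = 9.629.
At y = 3.04 m: A R^(2/3) = 11.55 — high.
At y = 2.29 m: A R^(2/3) = 8.066 — low.
At y = 2.63 m: A R^(2/3) = 9.628 — ≈ 9.629.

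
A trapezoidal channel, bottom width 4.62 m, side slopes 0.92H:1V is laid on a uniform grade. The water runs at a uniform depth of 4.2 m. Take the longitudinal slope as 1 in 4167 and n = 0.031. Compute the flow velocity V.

V = 0.851 m/s

With bottom width b = 4.62 m and side slope z = 0.92: A = (b + zy)y = (4.62 + 0.92×4.2)×4.2 = 35.63 m²; P = b + 2y√(1+z²) = 4.62 + 2×4.2×1.359 = 16.03 m.
Hydraulic radius R = A/P = 35.63/16.03 = 2.222 m.
From Manning's equation, V = (1/n) R^(2/3) S^(1/2) = (1/0.031) × 2.222^(2/3) × 0.00024^(1/2) = 0.851 m/s.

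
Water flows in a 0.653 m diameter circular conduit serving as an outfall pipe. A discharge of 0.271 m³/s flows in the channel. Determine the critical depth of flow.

y_c = 0.33 m

At critical depth, Q² T / (g A³) = 1, i.e. A³/T = Q²/g = 0.271²/9.81 = 0.007486.
At y = 0.256 m: A³/T = 0.002832 — short.
At y = 0.33 m: A³/T = 0.007489 — matches.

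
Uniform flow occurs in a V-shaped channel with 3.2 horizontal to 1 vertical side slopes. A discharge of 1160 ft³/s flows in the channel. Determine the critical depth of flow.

y_c = 6.06 ft

At critical depth, Q² T / (g A³) = 1, i.e. A³/T = Q²/g = 1160²/32.2 = 41790.
Trying y = 6.84 ft: A³/T = 76660 — high.
Trying y = 4.52 ft: A³/T = 9660 — low.
Trying y = 6.06 ft: A³/T = 41840 — ≈ 41790.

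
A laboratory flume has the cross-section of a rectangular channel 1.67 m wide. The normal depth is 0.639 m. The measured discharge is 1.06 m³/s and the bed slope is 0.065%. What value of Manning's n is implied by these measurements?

Flow area A = b·y = 1.67 × 0.639 = 1.067 m². Wetted perimeter P = b + 2y = 1.67 + 2×0.639 = 2.948 m.
Hydraulic radius R = A/P = 1.067/2.948 = 0.362 m.
Rearranging Manning's equation: n = (1/Q) A R^(2/3) S^(1/2) = (1/1.06) × 1.067 × 0.362^(2/3) × √0.00065 = 0.013.

n = 0.013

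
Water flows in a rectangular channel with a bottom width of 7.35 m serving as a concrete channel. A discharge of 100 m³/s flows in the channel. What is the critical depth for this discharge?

For a rectangular channel, critical depth y_c = (q²/g)^(1/3) where q = Q/b = 100/7.35 = 13.61 m²/s.
So y_c = (13.61²/9.81)^(1/3) = 2.66 m.

y_c = 2.66 m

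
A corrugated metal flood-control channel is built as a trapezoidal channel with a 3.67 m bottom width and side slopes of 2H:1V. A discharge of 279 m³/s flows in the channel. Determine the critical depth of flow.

y_c = 4.42 m

At critical depth, Q² T / (g A³) = 1, i.e. A³/T = Q²/g = 279²/9.81 = 7935.
At y = 5.57 m: A³/T = 21630 — too large.
At y = 3.66 m: A³/T = 3554 — too small.
At y = 4.42 m: A³/T = 7918 — close enough.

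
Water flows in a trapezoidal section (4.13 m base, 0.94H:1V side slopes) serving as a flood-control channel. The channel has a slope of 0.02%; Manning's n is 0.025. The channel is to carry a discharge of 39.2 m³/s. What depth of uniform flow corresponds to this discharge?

Manning's equation rearranged: A R^(2/3) = nQ / (1·√S) = 0.025 × 39.2 / (√0.0002) = 69.3.
Try y = 4.12 m: A R^(2/3) = 54.68 — too small.
Try y = 5.64 m: A R^(2/3) = 103.5 — too large.
Try y = 4.64 m: A R^(2/3) = 69.37 — close enough.

y_n = 4.64 m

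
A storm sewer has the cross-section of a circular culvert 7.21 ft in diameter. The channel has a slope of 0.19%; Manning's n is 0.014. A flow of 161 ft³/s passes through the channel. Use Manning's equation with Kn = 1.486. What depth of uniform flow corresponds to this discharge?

y_n = 3.92 ft

Manning's equation rearranged: A R^(2/3) = nQ / (1.486·√S) = 0.014 × 161 / (1.486 × √0.0019) = 34.8.
Try y = 3.28 ft: A R^(2/3) = 25.68 — short.
Try y = 3.92 ft: A R^(2/3) = 34.76 — close enough.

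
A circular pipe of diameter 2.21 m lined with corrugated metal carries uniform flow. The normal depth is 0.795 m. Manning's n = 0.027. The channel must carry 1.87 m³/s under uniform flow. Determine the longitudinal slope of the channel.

S = 0.00499

For a circular section of diameter D = 2.21 m at depth y = 0.795 m, the central angle is θ = 2 arccos(1 − 2y/D) = 2.573 rad. Then A = (D²/8)(θ − sin θ) = 1.242 m² and P = Dθ/2 = 2.843 m.
Hydraulic radius R = A/P = 1.242/2.843 = 0.4369 m.
From Manning's equation, S = [nQ / (1 A R^(2/3))]² = [0.027 × 1.87 / (1 × 1.242 × 0.4369^(2/3))]² = 0.00499.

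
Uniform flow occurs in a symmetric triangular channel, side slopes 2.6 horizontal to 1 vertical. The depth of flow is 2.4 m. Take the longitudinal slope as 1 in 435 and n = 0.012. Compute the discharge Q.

Q = 64.5 m³/s

For a triangular section with side slope z = 2.6: A = zy² = 2.6×2.4² = 14.98 m²; P = 2y√(1+z²) = 2×2.4×2.786 = 13.37 m.
Hydraulic radius R = A/P = 14.98/13.37 = 1.12 m.
Manning's equation: Q = (1/n) A R^(2/3) S^(1/2) = (1/0.012) × 14.98 × 1.12^(2/3) × 0.002299^(1/2) = 64.5 m³/s.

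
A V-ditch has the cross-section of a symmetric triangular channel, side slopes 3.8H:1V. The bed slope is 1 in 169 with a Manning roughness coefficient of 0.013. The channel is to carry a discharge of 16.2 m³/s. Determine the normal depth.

y_n = 1.06 m

Manning's equation rearranged: A R^(2/3) = nQ / (1·√S) = 0.013 × 16.2 / (√0.005917) = 2.738.
Trying y = 0.763 m: A R^(2/3) = 1.138 — too small.
Trying y = 1.28 m: A R^(2/3) = 4.522 — too large.
Trying y = 1.06 m: A R^(2/3) = 2.735 — matches.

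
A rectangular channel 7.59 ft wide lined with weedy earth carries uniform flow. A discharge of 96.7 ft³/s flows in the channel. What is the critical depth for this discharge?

For a rectangular channel, critical depth y_c = (q²/g)^(1/3) where q = Q/b = 96.7/7.59 = 12.74 ft²/s.
So y_c = (12.74²/32.2)^(1/3) = 1.71 ft.

y_c = 1.71 ft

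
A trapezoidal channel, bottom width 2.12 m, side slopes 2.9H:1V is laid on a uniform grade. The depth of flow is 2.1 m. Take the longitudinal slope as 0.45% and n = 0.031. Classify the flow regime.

With bottom width b = 2.12 m and side slope z = 2.9: A = (b + zy)y = (2.12 + 2.9×2.1)×2.1 = 17.24 m²; P = b + 2y√(1+z²) = 2.12 + 2×2.1×3.068 = 15 m.
Hydraulic radius R = A/P = 17.24/15 = 1.149 m.
V = (1/n) R^(2/3) √S = (1/0.031) × 1.149^(2/3) × √0.0045 = 2.374 m/s. Hydraulic depth D_h = A/T = 17.24/14.3 = 1.206 m.
Froude number Fr = V/√(g·D_h) = 2.374/√(9.81×1.206) = 0.69, which is less than 1, so the flow is subcritical.

subcritical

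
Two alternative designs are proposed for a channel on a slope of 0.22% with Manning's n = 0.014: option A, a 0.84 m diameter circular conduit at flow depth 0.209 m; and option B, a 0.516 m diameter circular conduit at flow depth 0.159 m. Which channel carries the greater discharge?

Channel A: For a circular section of diameter D = 0.84 m at depth y = 0.209 m, the central angle is θ = 2 arccos(1 − 2y/D) = 2.089 rad. Then A = (D²/8)(θ − sin θ) = 0.1076 m² and P = Dθ/2 = 0.8773 m. Hydraulic radius R = A/P = 0.1076/0.8773 = 0.1227 m. Q_A = (1/0.014)·0.1076·0.1227^(2/3)·√0.0022 = 0.08901 m³/s.
Channel B: For a circular section of diameter D = 0.516 m at depth y = 0.159 m, the central angle is θ = 2 arccos(1 − 2y/D) = 2.354 rad. Then A = (D²/8)(θ − sin θ) = 0.05476 m² and P = Dθ/2 = 0.6073 m. Hydraulic radius R = A/P = 0.05476/0.6073 = 0.09016 m. Q_B = (1/0.014)·0.05476·0.09016^(2/3)·√0.0022 = 0.03689 m³/s.
Q_A = 0.08901 m³/s vs Q_B = 0.03689 m³/s, so channel A carries more.

channel A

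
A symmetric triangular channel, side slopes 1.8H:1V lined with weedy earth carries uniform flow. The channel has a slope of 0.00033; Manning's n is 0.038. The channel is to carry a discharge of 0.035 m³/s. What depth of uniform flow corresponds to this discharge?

Manning's equation rearranged: A R^(2/3) = nQ / (1·√S) = 0.038 × 0.035 / (√0.00033) = 0.07321.
At y = 0.315 m: A R^(2/3) = 0.04762 — short.
At y = 0.434 m: A R^(2/3) = 0.1119 — over.
At y = 0.37 m: A R^(2/3) = 0.07314 — matches.

y_n = 0.37 m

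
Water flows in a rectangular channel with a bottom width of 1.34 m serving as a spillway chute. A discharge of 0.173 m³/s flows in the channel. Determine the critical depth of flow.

For a rectangular channel, critical depth y_c = (q²/g)^(1/3) where q = Q/b = 0.173/1.34 = 0.1291 m²/s.
So y_c = (0.1291²/9.81)^(1/3) = 0.119 m.

y_c = 0.119 m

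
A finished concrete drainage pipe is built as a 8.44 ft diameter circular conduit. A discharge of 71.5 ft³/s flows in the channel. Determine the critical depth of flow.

At critical depth, Q² T / (g A³) = 1, i.e. A³/T = Q²/g = 71.5²/32.2 = 158.8.
At y = 2.39 ft: A³/T = 290.7 — high.
At y = 1.49 ft: A³/T = 45.89 — low.
At y = 2.05 ft: A³/T = 160 — matches.

y_c = 2.05 ft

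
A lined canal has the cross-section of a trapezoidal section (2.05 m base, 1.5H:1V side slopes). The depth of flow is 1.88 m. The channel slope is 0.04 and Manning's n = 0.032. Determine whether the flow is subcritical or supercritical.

With bottom width b = 2.05 m and side slope z = 1.5: A = (b + zy)y = (2.05 + 1.5×1.88)×1.88 = 9.156 m²; P = b + 2y√(1+z²) = 2.05 + 2×1.88×1.803 = 8.828 m.
Hydraulic radius R = A/P = 9.156/8.828 = 1.037 m.
V = (1/n) R^(2/3) √S = (1/0.032) × 1.037^(2/3) × √0.04 = 6.403 m/s. Hydraulic depth D_h = A/T = 9.156/7.69 = 1.191 m.
Froude number Fr = V/√(g·D_h) = 6.403/√(9.81×1.191) = 1.87, which is greater than 1, so the flow is supercritical.

supercritical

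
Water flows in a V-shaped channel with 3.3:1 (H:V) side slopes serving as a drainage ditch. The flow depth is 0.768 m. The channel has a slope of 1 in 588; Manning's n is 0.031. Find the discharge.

Q = 1.33 m³/s

For a triangular section with side slope z = 3.3: A = zy² = 3.3×0.768² = 1.946 m²; P = 2y√(1+z²) = 2×0.768×3.448 = 5.296 m.
Hydraulic radius R = A/P = 1.946/5.296 = 0.3675 m.
Manning's equation: Q = (1/n) A R^(2/3) S^(1/2) = (1/0.031) × 1.946 × 0.3675^(2/3) × 0.001701^(1/2) = 1.33 m³/s.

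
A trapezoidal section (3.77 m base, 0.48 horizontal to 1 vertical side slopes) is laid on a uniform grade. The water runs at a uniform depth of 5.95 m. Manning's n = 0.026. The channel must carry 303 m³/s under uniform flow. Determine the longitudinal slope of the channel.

S = 0.013

With bottom width b = 3.77 m and side slope z = 0.48: A = (b + zy)y = (3.77 + 0.48×5.95)×5.95 = 39.42 m²; P = b + 2y√(1+z²) = 3.77 + 2×5.95×1.109 = 16.97 m.
Hydraulic radius R = A/P = 39.42/16.97 = 2.323 m.
From Manning's equation, S = [nQ / (1 A R^(2/3))]² = [0.026 × 303 / (1 × 39.42 × 2.323^(2/3))]² = 0.013.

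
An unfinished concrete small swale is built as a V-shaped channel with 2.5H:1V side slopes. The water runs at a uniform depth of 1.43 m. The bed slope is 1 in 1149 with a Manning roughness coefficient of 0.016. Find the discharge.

Q = 7.17 m³/s

For a triangular section with side slope z = 2.5: A = zy² = 2.5×1.43² = 5.112 m²; P = 2y√(1+z²) = 2×1.43×2.693 = 7.701 m.
Hydraulic radius R = A/P = 5.112/7.701 = 0.6639 m.
Manning's equation: Q = (1/n) A R^(2/3) S^(1/2) = (1/0.016) × 5.112 × 0.6639^(2/3) × 0.0008703^(1/2) = 7.17 m³/s.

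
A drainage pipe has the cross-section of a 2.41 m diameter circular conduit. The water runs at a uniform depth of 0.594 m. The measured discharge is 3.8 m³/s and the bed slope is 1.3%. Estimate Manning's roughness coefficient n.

For a circular section of diameter D = 2.41 m at depth y = 0.594 m, the central angle is θ = 2 arccos(1 − 2y/D) = 2.078 rad. Then A = (D²/8)(θ − sin θ) = 0.8741 m² and P = Dθ/2 = 2.504 m.
Hydraulic radius R = A/P = 0.8741/2.504 = 0.3491 m.
Rearranging Manning's equation: n = (1/Q) A R^(2/3) S^(1/2) = (1/3.8) × 0.8741 × 0.3491^(2/3) × √0.013 = 0.013.

n = 0.013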